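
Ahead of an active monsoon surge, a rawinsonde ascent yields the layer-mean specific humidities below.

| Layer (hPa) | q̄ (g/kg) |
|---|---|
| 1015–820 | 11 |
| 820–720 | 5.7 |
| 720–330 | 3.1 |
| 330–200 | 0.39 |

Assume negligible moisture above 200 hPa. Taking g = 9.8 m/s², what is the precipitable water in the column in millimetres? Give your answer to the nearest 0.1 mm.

Precipitable water is the column-integrated vapour mass per unit area: PW = (1/g) Σ q̄ Δp, with q in kg/kg and Δp in Pa (1 kg/m² of water = 1 mm).
Layer 1015–820 hPa: Δp = 195 hPa = 19500 Pa, q̄ = 0.011 kg/kg → 0.011 × 19500 / 9.8 = 21.89 mm
Layer 820–720 hPa: Δp = 100 hPa = 10000 Pa, q̄ = 0.0057 kg/kg → 0.0057 × 10000 / 9.8 = 5.82 mm
Layer 720–330 hPa: Δp = 390 hPa = 39000 Pa, q̄ = 0.0031 kg/kg → 0.0031 × 39000 / 9.8 = 12.34 mm
Layer 330–200 hPa: Δp = 130 hPa = 13000 Pa, q̄ = 0.00039 kg/kg → 0.00039 × 13000 / 9.8 = 0.52 mm
PW = 21.89 + 5.82 + 12.34 + 0.52 = 40.57 ≈ 40.6 mm.

PW ≈ 40.6 mm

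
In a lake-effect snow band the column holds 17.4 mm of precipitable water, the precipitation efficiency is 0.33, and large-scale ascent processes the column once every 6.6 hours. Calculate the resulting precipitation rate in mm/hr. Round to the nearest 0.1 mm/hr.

Each overturning extracts ε × PW = 0.33 × 17.4 = 5.742 mm.
Rate = ε·PW / τ = 5.742 / 6.6 h = 0.9 mm/hr.

R ≈ 0.9 mm/hr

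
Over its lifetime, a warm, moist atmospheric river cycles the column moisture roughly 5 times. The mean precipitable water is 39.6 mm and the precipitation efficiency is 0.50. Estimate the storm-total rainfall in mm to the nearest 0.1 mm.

Each cycle deposits ε × PW = 0.50 × 39.6 = 19.8 mm.
Over 5 cycles: 5 × 19.8 = 99.0 mm.

rainfall ≈ 99.0 mm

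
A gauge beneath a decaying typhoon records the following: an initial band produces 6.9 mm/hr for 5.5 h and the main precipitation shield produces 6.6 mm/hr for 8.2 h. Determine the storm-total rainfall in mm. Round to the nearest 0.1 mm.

Total = Σ Rᵢ Δtᵢ = 6.9 × 5.5 + 6.6 × 8.2
      = 37.95 + 54.12 = 92.1 mm.

total ≈ 92.1 mm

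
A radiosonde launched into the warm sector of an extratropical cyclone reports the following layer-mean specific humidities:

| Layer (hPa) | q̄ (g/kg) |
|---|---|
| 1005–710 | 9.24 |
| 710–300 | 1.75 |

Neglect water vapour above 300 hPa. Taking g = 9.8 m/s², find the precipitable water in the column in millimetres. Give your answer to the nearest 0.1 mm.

Precipitable water is the column-integrated vapour mass per unit area: PW = (1/g) Σ q̄ Δp, with q in kg/kg and Δp in Pa (1 kg/m² of water = 1 mm).
Layer 1005–710 hPa: Δp = 295 hPa = 29500 Pa, q̄ = 0.00924 kg/kg → 0.00924 × 29500 / 9.8 = 27.81 mm
Layer 710–300 hPa: Δp = 410 hPa = 41000 Pa, q̄ = 0.00175 kg/kg → 0.00175 × 41000 / 9.8 = 7.32 mm
PW = 27.81 + 7.32 = 35.13 ≈ 35.1 mm.

PW ≈ 35.1 mm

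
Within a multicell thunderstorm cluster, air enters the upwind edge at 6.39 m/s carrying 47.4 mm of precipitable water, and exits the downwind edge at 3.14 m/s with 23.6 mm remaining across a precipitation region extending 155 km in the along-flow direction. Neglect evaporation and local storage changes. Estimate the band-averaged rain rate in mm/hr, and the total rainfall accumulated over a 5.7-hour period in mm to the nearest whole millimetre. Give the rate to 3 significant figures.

Column moisture flux per unit crosswind length is F = V × PW.
Inflow: F_in = 6.39 × 47.4 = 302.886 mm·m/s
Outflow: F_out = 3.14 × 23.6 = 74.104 mm·m/s
Steady-state rate R = (F_in − F_out)/L = (302.886 − 74.104) / 155000 m = 1.476e-03 mm/s.
R = 1.476e-03 × 3600 = 5.31 mm/hr.
Over 5.7 h: total = 5.31 × 5.7 = 30.267 ≈ 30 mm.

R ≈ 5.31 mm/hr; total ≈ 30 mm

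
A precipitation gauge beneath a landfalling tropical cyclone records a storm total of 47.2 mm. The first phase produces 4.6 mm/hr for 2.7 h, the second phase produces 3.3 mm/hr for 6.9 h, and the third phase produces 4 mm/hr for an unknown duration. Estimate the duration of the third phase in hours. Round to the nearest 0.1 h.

Known phases: 4.6 × 2.7 + 3.3 × 6.9 = 12.42 + 22.77 = 35.19 mm.
Remaining depth = 47.2 − 35.19 = 12.01 mm.
Duration = 12.01 / 4 = 3.0 h.

duration ≈ 3.0 h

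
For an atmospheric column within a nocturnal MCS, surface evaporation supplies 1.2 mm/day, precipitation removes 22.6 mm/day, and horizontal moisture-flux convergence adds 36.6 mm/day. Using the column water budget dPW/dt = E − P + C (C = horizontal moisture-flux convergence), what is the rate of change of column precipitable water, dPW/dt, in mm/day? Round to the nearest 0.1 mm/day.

dPW/dt ≈ 15.2 mm/day

dPW/dt = E − P + C = 1.2 − 22.6 + (36.6) = 15.2 mm/day.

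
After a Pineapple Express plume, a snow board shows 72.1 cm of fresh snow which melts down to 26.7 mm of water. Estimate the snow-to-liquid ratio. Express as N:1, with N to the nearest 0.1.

ratio ≈ 27.0

Ratio = snow depth / SWE = 721 mm / 26.7 mm = 27.0, i.e. 27.0:1.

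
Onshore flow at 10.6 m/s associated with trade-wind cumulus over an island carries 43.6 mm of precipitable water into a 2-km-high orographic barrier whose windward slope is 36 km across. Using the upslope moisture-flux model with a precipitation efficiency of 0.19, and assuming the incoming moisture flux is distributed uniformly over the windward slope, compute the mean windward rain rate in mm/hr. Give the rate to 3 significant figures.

Incoming column moisture flux per unit ridge length: F = V × PW = 10.6 × 43.6 = 462.16 mm·m/s.
Spread over the 36 km slope with efficiency ε = 0.19: R = ε·F/W = 0.19 × 462.16 / 36000 m = 2.439e-03 mm/s.
R = 2.439e-03 × 3600 = 8.78 mm/hr.

R ≈ 8.78 mm/hr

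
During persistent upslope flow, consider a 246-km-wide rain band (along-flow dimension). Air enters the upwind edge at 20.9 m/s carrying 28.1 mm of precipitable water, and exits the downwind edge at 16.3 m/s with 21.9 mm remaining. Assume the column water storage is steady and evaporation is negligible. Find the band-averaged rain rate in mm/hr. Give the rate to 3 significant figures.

Column moisture flux per unit crosswind length is F = V × PW.
Inflow: F_in = 20.9 × 28.1 = 587.29 mm·m/s
Outflow: F_out = 16.3 × 21.9 = 356.97 mm·m/s
Steady-state rate R = (F_in − F_out)/L = (587.29 − 356.97) / 246000 m = 9.363e-04 mm/s.
R = 9.363e-04 × 3600 = 3.37 mm/hr.

R ≈ 3.37 mm/hr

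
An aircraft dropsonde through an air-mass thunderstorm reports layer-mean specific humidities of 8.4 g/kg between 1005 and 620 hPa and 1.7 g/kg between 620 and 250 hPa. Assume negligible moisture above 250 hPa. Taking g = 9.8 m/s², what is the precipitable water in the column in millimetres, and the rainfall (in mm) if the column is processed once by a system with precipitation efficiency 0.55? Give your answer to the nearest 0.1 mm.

PW ≈ 39.4 mm; rainfall ≈ 21.7 mm

Precipitable water is the column-integrated vapour mass per unit area: PW = (1/g) Σ q̄ Δp, with q in kg/kg and Δp in Pa (1 kg/m² of water = 1 mm).
Layer 1005–620 hPa: Δp = 385 hPa = 38500 Pa, q̄ = 0.0084 kg/kg → 0.0084 × 38500 / 9.8 = 33.00 mm
Layer 620–250 hPa: Δp = 370 hPa = 37000 Pa, q̄ = 0.0017 kg/kg → 0.0017 × 37000 / 9.8 = 6.42 mm
PW = 33.00 + 6.42 = 39.42 ≈ 39.4 mm.
Rainfall = ε × PW = 0.55 × 39.4 = 21.7 mm.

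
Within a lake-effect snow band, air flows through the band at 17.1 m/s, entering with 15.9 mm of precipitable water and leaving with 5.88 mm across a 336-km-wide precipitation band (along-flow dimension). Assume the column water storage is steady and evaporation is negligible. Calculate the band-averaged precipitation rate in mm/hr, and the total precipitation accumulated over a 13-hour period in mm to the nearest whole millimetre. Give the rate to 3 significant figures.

R ≈ 1.84 mm/hr; total ≈ 24 mm

Column moisture flux per unit crosswind length is F = V × PW.
Inflow: F_in = 17.1 × 15.9 = 271.89 mm·m/s
Outflow: F_out = 17.1 × 5.88 = 100.548 mm·m/s
Steady-state rate R = (F_in − F_out)/L = (271.89 − 100.548) / 336000 m = 5.099e-04 mm/s.
R = 5.099e-04 × 3600 = 1.84 mm/hr.
Over 13 h: total = 1.84 × 13 = 23.92 ≈ 24 mm.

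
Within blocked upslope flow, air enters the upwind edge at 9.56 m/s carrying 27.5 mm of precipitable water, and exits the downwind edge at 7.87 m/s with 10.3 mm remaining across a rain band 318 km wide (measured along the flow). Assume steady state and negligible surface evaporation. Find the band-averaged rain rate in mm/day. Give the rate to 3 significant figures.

R ≈ 49.4 mm/day

Column moisture flux per unit crosswind length is F = V × PW.
Inflow: F_in = 9.56 × 27.5 = 262.9 mm·m/s
Outflow: F_out = 7.87 × 10.3 = 81.061 mm·m/s
Steady-state rate R = (F_in − F_out)/L = (262.9 − 81.061) / 318000 m = 5.718e-04 mm/s.
R = 5.718e-04 × 3600 × 24 = 49.4 mm/day.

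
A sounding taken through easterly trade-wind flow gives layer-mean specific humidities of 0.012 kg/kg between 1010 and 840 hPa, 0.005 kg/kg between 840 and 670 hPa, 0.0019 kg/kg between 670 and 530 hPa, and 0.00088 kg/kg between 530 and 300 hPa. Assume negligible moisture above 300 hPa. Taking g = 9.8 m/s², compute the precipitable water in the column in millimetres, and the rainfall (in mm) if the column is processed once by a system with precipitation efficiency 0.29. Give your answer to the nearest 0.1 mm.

PW ≈ 34.3 mm; rainfall ≈ 9.9 mm

Precipitable water is the column-integrated vapour mass per unit area: PW = (1/g) Σ q̄ Δp, with q in kg/kg and Δp in Pa (1 kg/m² of water = 1 mm).
Layer 1010–840 hPa: Δp = 170 hPa = 17000 Pa, q̄ = 0.012 kg/kg → 0.012 × 17000 / 9.8 = 20.82 mm
Layer 840–670 hPa: Δp = 170 hPa = 17000 Pa, q̄ = 0.005 kg/kg → 0.005 × 17000 / 9.8 = 8.67 mm
Layer 670–530 hPa: Δp = 140 hPa = 14000 Pa, q̄ = 0.0019 kg/kg → 0.0019 × 14000 / 9.8 = 2.71 mm
Layer 530–300 hPa: Δp = 230 hPa = 23000 Pa, q̄ = 0.00088 kg/kg → 0.00088 × 23000 / 9.8 = 2.07 mm
PW = 20.82 + 8.67 + 2.71 + 2.07 = 34.27 ≈ 34.3 mm.
Rainfall = ε × PW = 0.29 × 34.3 = 9.9 mm.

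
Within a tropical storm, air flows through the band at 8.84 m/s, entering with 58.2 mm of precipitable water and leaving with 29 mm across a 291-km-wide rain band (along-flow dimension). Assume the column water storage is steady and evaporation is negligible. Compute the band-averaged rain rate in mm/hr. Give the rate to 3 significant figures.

Column moisture flux per unit crosswind length is F = V × PW.
Inflow: F_in = 8.84 × 58.2 = 514.488 mm·m/s
Outflow: F_out = 8.84 × 29 = 256.36 mm·m/s
Steady-state rate R = (F_in − F_out)/L = (514.488 − 256.36) / 291000 m = 8.870e-04 mm/s.
R = 8.870e-04 × 3600 = 3.19 mm/hr.

R ≈ 3.19 mm/hr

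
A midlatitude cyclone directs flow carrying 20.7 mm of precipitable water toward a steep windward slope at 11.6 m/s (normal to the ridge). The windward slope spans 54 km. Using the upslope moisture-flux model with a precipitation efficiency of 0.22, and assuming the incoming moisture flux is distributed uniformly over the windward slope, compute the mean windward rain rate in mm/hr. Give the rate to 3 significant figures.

R ≈ 3.52 mm/hr

Incoming column moisture flux per unit ridge length: F = V × PW = 11.6 × 20.7 = 240.12 mm·m/s.
Spread over the 54 km slope with efficiency ε = 0.22: R = ε·F/W = 0.22 × 240.12 / 54000 m = 9.783e-04 mm/s.
R = 9.783e-04 × 3600 = 3.52 mm/hr.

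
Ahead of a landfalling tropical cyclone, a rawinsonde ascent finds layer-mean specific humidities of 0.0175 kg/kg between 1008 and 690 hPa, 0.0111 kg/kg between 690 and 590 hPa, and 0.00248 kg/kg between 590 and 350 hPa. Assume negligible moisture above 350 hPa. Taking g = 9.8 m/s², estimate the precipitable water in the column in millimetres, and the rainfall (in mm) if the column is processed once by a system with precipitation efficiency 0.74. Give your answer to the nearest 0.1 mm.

PW ≈ 74.2 mm; rainfall ≈ 54.9 mm

Precipitable water is the column-integrated vapour mass per unit area: PW = (1/g) Σ q̄ Δp, with q in kg/kg and Δp in Pa (1 kg/m² of water = 1 mm).
Layer 1008–690 hPa: Δp = 318 hPa = 31800 Pa, q̄ = 0.0175 kg/kg → 0.0175 × 31800 / 9.8 = 56.79 mm
Layer 690–590 hPa: Δp = 100 hPa = 10000 Pa, q̄ = 0.0111 kg/kg → 0.0111 × 10000 / 9.8 = 11.33 mm
Layer 590–350 hPa: Δp = 240 hPa = 24000 Pa, q̄ = 0.00248 kg/kg → 0.00248 × 24000 / 9.8 = 6.07 mm
PW = 56.79 + 11.33 + 6.07 = 74.19 ≈ 74.2 mm.
Rainfall = ε × PW = 0.74 × 74.2 = 54.9 mm.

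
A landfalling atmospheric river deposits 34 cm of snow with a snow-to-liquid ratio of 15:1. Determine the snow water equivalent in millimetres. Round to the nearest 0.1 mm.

SWE ≈ 22.7 mm

SWE = snow depth / ratio = 34 cm / 15 = 2.267 cm = 22.7 mm.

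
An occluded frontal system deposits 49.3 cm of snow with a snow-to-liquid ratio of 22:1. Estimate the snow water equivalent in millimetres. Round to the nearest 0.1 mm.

SWE = snow depth / ratio = 49.3 cm / 22 = 2.241 cm = 22.4 mm.

SWE ≈ 22.4 mm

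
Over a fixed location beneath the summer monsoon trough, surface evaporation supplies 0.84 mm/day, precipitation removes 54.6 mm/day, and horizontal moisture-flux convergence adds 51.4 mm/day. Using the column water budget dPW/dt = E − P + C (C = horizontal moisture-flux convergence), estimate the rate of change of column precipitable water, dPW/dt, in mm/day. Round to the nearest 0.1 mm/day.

dPW/dt = E − P + C = 0.84 − 54.6 + (51.4) = -2.4 mm/day.

dPW/dt ≈ -2.4 mm/day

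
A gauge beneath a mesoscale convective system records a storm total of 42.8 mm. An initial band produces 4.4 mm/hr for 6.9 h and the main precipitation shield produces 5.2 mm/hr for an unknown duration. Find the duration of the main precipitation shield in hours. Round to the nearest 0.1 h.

Known phases: 4.4 × 6.9 = 30.36 mm.
Remaining depth = 42.8 − 30.36 = 12.44 mm.
Duration = 12.44 / 5.2 = 2.4 h.

duration ≈ 2.4 h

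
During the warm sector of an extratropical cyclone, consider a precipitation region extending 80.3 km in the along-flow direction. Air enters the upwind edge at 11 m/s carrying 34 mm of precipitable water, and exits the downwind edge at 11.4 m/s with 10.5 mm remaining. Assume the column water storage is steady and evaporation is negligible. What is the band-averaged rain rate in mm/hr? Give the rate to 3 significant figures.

R ≈ 11.4 mm/hr

Column moisture flux per unit crosswind length is F = V × PW.
Inflow: F_in = 11 × 34 = 374 mm·m/s
Outflow: F_out = 11.4 × 10.5 = 119.7 mm·m/s
Steady-state rate R = (F_in − F_out)/L = (374 − 119.7) / 80300 m = 3.167e-03 mm/s.
R = 3.167e-03 × 3600 = 11.4 mm/hr.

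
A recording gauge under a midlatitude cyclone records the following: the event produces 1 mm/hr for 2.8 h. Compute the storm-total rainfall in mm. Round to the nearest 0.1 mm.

total ≈ 2.8 mm

Total = Σ Rᵢ Δtᵢ = 1 × 2.8
      = 2.8 = 2.8 mm.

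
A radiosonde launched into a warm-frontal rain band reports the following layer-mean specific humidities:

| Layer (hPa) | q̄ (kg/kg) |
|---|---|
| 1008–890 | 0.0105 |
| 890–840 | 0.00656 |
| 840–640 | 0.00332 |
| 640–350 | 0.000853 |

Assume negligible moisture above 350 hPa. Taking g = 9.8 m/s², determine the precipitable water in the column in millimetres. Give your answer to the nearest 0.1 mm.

Precipitable water is the column-integrated vapour mass per unit area: PW = (1/g) Σ q̄ Δp, with q in kg/kg and Δp in Pa (1 kg/m² of water = 1 mm).
Layer 1008–890 hPa: Δp = 118 hPa = 11800 Pa, q̄ = 0.0105 kg/kg → 0.0105 × 11800 / 9.8 = 12.64 mm
Layer 890–840 hPa: Δp = 50 hPa = 5000 Pa, q̄ = 0.00656 kg/kg → 0.00656 × 5000 / 9.8 = 3.35 mm
Layer 840–640 hPa: Δp = 200 hPa = 20000 Pa, q̄ = 0.00332 kg/kg → 0.00332 × 20000 / 9.8 = 6.78 mm
Layer 640–350 hPa: Δp = 290 hPa = 29000 Pa, q̄ = 0.000853 kg/kg → 0.000853 × 29000 / 9.8 = 2.52 mm
PW = 12.64 + 3.35 + 6.78 + 2.52 = 25.29 ≈ 25.3 mm.

PW ≈ 25.3 mm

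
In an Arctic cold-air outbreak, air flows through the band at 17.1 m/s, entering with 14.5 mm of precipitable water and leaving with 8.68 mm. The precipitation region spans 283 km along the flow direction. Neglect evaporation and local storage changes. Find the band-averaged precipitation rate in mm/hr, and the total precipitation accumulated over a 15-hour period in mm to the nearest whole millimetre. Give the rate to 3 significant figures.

Column moisture flux per unit crosswind length is F = V × PW.
Inflow: F_in = 17.1 × 14.5 = 247.95 mm·m/s
Outflow: F_out = 17.1 × 8.68 = 148.428 mm·m/s
Steady-state rate R = (F_in − F_out)/L = (247.95 − 148.428) / 283000 m = 3.517e-04 mm/s.
R = 3.517e-04 × 3600 = 1.27 mm/hr.
Over 15 h: total = 1.27 × 15 = 19.05 ≈ 19 mm.

R ≈ 1.27 mm/hr; total ≈ 19 mm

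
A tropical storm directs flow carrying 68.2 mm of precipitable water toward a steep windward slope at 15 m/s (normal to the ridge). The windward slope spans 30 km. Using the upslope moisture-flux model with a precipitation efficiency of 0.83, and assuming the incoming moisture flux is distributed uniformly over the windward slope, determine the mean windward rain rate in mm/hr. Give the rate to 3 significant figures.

Incoming column moisture flux per unit ridge length: F = V × PW = 15 × 68.2 = 1023 mm·m/s.
Spread over the 30 km slope with efficiency ε = 0.83: R = ε·F/W = 0.83 × 1023 / 30000 m = 2.830e-02 mm/s.
R = 2.830e-02 × 3600 = 102 mm/hr.

R ≈ 102 mm/hr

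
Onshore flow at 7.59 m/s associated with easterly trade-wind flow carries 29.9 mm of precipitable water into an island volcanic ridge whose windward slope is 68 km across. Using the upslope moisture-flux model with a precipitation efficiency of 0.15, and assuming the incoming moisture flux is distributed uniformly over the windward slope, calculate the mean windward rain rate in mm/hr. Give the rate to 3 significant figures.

Incoming column moisture flux per unit ridge length: F = V × PW = 7.59 × 29.9 = 226.941 mm·m/s.
Spread over the 68 km slope with efficiency ε = 0.15: R = ε·F/W = 0.15 × 226.941 / 68000 m = 5.006e-04 mm/s.
R = 5.006e-04 × 3600 = 1.80 mm/hr.

R ≈ 1.80 mm/hr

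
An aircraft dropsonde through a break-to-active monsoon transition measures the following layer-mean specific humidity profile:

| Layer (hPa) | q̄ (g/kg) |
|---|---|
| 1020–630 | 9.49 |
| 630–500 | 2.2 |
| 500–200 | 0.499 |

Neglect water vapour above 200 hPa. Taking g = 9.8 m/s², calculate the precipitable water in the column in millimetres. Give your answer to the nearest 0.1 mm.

PW ≈ 42.2 mm

Precipitable water is the column-integrated vapour mass per unit area: PW = (1/g) Σ q̄ Δp, with q in kg/kg and Δp in Pa (1 kg/m² of water = 1 mm).
Layer 1020–630 hPa: Δp = 390 hPa = 39000 Pa, q̄ = 0.00949 kg/kg → 0.00949 × 39000 / 9.8 = 37.77 mm
Layer 630–500 hPa: Δp = 130 hPa = 13000 Pa, q̄ = 0.0022 kg/kg → 0.0022 × 13000 / 9.8 = 2.92 mm
Layer 500–200 hPa: Δp = 300 hPa = 30000 Pa, q̄ = 0.000499 kg/kg → 0.000499 × 30000 / 9.8 = 1.53 mm
PW = 37.77 + 2.92 + 1.53 = 42.22 ≈ 42.2 mm.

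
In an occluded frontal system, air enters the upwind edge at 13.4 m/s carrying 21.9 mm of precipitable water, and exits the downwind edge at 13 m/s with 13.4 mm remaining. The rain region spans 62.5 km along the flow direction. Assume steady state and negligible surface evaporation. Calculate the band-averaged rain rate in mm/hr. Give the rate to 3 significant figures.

Column moisture flux per unit crosswind length is F = V × PW.
Inflow: F_in = 13.4 × 21.9 = 293.46 mm·m/s
Outflow: F_out = 13 × 13.4 = 174.2 mm·m/s
Steady-state rate R = (F_in − F_out)/L = (293.46 − 174.2) / 62500 m = 1.908e-03 mm/s.
R = 1.908e-03 × 3600 = 6.87 mm/hr.

R ≈ 6.87 mm/hr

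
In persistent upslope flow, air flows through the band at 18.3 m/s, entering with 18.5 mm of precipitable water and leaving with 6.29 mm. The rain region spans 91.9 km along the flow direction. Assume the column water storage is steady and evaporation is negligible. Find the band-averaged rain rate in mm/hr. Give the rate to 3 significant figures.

Column moisture flux per unit crosswind length is F = V × PW.
Inflow: F_in = 18.3 × 18.5 = 338.55 mm·m/s
Outflow: F_out = 18.3 × 6.29 = 115.107 mm·m/s
Steady-state rate R = (F_in − F_out)/L = (338.55 − 115.107) / 91900 m = 2.431e-03 mm/s.
R = 2.431e-03 × 3600 = 8.75 mm/hr.

R ≈ 8.75 mm/hr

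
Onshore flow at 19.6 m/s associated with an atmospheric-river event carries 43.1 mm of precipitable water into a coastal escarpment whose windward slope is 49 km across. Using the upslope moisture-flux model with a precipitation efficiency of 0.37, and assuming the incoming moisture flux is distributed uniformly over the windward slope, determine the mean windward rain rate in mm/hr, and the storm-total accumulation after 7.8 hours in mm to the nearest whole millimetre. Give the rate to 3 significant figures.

R ≈ 23.0 mm/hr; total ≈ 179 mm

Incoming column moisture flux per unit ridge length: F = V × PW = 19.6 × 43.1 = 844.76 mm·m/s.
Spread over the 49 km slope with efficiency ε = 0.37: R = ε·F/W = 0.37 × 844.76 / 49000 m = 6.379e-03 mm/s.
R = 6.379e-03 × 3600 = 23.0 mm/hr.
Over 7.8 h: total = 23.0 × 7.8 = 179.4 ≈ 179 mm.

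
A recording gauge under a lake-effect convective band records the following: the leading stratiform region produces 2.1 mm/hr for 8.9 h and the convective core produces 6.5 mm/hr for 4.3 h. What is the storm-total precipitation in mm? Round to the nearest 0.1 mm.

total ≈ 46.6 mm

Total = Σ Rᵢ Δtᵢ = 2.1 × 8.9 + 6.5 × 4.3
      = 18.69 + 27.95 = 46.6 mm.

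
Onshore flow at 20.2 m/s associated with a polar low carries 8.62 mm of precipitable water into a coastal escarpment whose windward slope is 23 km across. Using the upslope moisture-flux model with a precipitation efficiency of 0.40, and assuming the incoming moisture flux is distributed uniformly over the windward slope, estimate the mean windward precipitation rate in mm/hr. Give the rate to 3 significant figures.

R ≈ 10.9 mm/hr

Incoming column moisture flux per unit ridge length: F = V × PW = 20.2 × 8.62 = 174.124 mm·m/s.
Spread over the 23 km slope with efficiency ε = 0.40: R = ε·F/W = 0.40 × 174.124 / 23000 m = 3.028e-03 mm/s.
R = 3.028e-03 × 3600 = 10.9 mm/hr.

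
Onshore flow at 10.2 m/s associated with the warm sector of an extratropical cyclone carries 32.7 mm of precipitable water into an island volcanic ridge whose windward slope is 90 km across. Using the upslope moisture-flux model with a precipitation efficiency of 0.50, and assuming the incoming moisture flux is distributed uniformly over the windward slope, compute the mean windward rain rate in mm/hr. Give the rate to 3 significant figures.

R ≈ 6.67 mm/hr

Incoming column moisture flux per unit ridge length: F = V × PW = 10.2 × 32.7 = 333.54 mm·m/s.
Spread over the 90 km slope with efficiency ε = 0.50: R = ε·F/W = 0.50 × 333.54 / 90000 m = 1.853e-03 mm/s.
R = 1.853e-03 × 3600 = 6.67 mm/hr.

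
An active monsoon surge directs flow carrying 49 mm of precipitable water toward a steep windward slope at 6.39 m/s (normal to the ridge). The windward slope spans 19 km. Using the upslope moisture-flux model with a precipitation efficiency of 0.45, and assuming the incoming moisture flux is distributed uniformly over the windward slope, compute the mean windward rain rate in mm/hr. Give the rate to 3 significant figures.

R ≈ 26.7 mm/hr

Incoming column moisture flux per unit ridge length: F = V × PW = 6.39 × 49 = 313.11 mm·m/s.
Spread over the 19 km slope with efficiency ε = 0.45: R = ε·F/W = 0.45 × 313.11 / 19000 m = 7.416e-03 mm/s.
R = 7.416e-03 × 3600 = 26.7 mm/hr.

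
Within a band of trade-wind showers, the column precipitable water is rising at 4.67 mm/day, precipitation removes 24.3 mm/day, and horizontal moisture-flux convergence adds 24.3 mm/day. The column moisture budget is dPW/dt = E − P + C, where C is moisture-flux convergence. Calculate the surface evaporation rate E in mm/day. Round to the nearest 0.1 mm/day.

dPW/dt = +4.67 mm/day.
E = dPW/dt + P − C = (+4.67) + 24.3 − (24.3) = 4.7 mm/day.

E ≈ 4.7 mm/day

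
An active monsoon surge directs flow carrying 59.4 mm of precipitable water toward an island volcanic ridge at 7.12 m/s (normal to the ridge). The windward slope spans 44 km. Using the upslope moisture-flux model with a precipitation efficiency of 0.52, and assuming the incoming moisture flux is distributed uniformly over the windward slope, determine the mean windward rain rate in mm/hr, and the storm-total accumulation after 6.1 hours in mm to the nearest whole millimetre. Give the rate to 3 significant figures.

Incoming column moisture flux per unit ridge length: F = V × PW = 7.12 × 59.4 = 422.928 mm·m/s.
Spread over the 44 km slope with efficiency ε = 0.52: R = ε·F/W = 0.52 × 422.928 / 44000 m = 4.998e-03 mm/s.
R = 4.998e-03 × 3600 = 18.0 mm/hr.
Over 6.1 h: total = 18.0 × 6.1 = 109.8 ≈ 110 mm.

R ≈ 18.0 mm/hr; total ≈ 110 mm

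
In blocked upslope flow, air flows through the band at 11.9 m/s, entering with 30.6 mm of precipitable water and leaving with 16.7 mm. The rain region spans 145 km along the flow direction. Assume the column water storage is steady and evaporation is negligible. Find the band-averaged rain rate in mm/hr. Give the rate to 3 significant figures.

R ≈ 4.11 mm/hr

Column moisture flux per unit crosswind length is F = V × PW.
Inflow: F_in = 11.9 × 30.6 = 364.14 mm·m/s
Outflow: F_out = 11.9 × 16.7 = 198.73 mm·m/s
Steady-state rate R = (F_in − F_out)/L = (364.14 − 198.73) / 145000 m = 1.141e-03 mm/s.
R = 1.141e-03 × 3600 = 4.11 mm/hr.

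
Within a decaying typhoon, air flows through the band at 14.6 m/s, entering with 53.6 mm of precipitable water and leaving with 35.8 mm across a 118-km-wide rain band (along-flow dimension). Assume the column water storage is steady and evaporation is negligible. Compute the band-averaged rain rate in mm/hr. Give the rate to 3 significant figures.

Column moisture flux per unit crosswind length is F = V × PW.
Inflow: F_in = 14.6 × 53.6 = 782.56 mm·m/s
Outflow: F_out = 14.6 × 35.8 = 522.68 mm·m/s
Steady-state rate R = (F_in − F_out)/L = (782.56 − 522.68) / 118000 m = 2.202e-03 mm/s.
R = 2.202e-03 × 3600 = 7.93 mm/hr.

R ≈ 7.93 mm/hr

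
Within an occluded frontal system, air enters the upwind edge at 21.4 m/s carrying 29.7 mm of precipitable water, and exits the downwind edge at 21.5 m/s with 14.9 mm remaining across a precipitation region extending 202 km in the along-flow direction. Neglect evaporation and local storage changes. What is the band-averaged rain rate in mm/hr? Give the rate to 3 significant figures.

R ≈ 5.62 mm/hr

Column moisture flux per unit crosswind length is F = V × PW.
Inflow: F_in = 21.4 × 29.7 = 635.58 mm·m/s
Outflow: F_out = 21.5 × 14.9 = 320.35 mm·m/s
Steady-state rate R = (F_in − F_out)/L = (635.58 − 320.35) / 202000 m = 1.561e-03 mm/s.
R = 1.561e-03 × 3600 = 5.62 mm/hr.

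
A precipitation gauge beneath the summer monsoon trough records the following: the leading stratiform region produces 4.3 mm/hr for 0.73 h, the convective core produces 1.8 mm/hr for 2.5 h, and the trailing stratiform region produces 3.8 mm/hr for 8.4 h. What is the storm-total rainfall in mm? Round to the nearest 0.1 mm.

Total = Σ Rᵢ Δtᵢ = 4.3 × 0.73 + 1.8 × 2.5 + 3.8 × 8.4
      = 3.139 + 4.5 + 31.92 = 39.6 mm.

total ≈ 39.6 mm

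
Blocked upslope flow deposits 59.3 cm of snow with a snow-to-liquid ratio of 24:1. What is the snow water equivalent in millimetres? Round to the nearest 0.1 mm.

SWE = snow depth / ratio = 59.3 cm / 24 = 2.471 cm = 24.7 mm.

SWE ≈ 24.7 mm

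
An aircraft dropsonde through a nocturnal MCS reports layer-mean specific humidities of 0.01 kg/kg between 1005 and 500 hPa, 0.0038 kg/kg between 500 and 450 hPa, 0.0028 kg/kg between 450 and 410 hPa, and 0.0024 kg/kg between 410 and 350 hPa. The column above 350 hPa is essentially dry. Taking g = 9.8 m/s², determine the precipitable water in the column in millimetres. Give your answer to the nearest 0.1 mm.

Precipitable water is the column-integrated vapour mass per unit area: PW = (1/g) Σ q̄ Δp, with q in kg/kg and Δp in Pa (1 kg/m² of water = 1 mm).
Layer 1005–500 hPa: Δp = 505 hPa = 50500 Pa, q̄ = 0.01 kg/kg → 0.01 × 50500 / 9.8 = 51.53 mm
Layer 500–450 hPa: Δp = 50 hPa = 5000 Pa, q̄ = 0.0038 kg/kg → 0.0038 × 5000 / 9.8 = 1.94 mm
Layer 450–410 hPa: Δp = 40 hPa = 4000 Pa, q̄ = 0.0028 kg/kg → 0.0028 × 4000 / 9.8 = 1.14 mm
Layer 410–350 hPa: Δp = 60 hPa = 6000 Pa, q̄ = 0.0024 kg/kg → 0.0024 × 6000 / 9.8 = 1.47 mm
PW = 51.53 + 1.94 + 1.14 + 1.47 = 56.08 ≈ 56.1 mm.

PW ≈ 56.1 mm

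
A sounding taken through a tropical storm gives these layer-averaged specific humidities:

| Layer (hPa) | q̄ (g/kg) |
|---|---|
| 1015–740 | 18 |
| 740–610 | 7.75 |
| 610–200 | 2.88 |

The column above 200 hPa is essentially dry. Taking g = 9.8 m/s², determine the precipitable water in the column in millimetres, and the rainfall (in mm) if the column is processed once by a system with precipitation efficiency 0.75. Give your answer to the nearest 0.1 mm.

Precipitable water is the column-integrated vapour mass per unit area: PW = (1/g) Σ q̄ Δp, with q in kg/kg and Δp in Pa (1 kg/m² of water = 1 mm).
Layer 1015–740 hPa: Δp = 275 hPa = 27500 Pa, q̄ = 0.018 kg/kg → 0.018 × 27500 / 9.8 = 50.51 mm
Layer 740–610 hPa: Δp = 130 hPa = 13000 Pa, q̄ = 0.00775 kg/kg → 0.00775 × 13000 / 9.8 = 10.28 mm
Layer 610–200 hPa: Δp = 410 hPa = 41000 Pa, q̄ = 0.00288 kg/kg → 0.00288 × 41000 / 9.8 = 12.05 mm
PW = 50.51 + 10.28 + 12.05 = 72.84 ≈ 72.8 mm.
Rainfall = ε × PW = 0.75 × 72.8 = 54.6 mm.

PW ≈ 72.8 mm; rainfall ≈ 54.6 mm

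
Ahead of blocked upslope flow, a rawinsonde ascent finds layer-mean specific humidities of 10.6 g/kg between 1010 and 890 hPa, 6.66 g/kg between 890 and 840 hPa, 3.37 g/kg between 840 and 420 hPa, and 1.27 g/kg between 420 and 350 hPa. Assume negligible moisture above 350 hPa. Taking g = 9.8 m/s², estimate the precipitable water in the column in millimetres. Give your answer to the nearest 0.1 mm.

PW ≈ 31.7 mm

Precipitable water is the column-integrated vapour mass per unit area: PW = (1/g) Σ q̄ Δp, with q in kg/kg and Δp in Pa (1 kg/m² of water = 1 mm).
Layer 1010–890 hPa: Δp = 120 hPa = 12000 Pa, q̄ = 0.0106 kg/kg → 0.0106 × 12000 / 9.8 = 12.98 mm
Layer 890–840 hPa: Δp = 50 hPa = 5000 Pa, q̄ = 0.00666 kg/kg → 0.00666 × 5000 / 9.8 = 3.40 mm
Layer 840–420 hPa: Δp = 420 hPa = 42000 Pa, q̄ = 0.00337 kg/kg → 0.00337 × 42000 / 9.8 = 14.44 mm
Layer 420–350 hPa: Δp = 70 hPa = 7000 Pa, q̄ = 0.00127 kg/kg → 0.00127 × 7000 / 9.8 = 0.91 mm
PW = 12.98 + 3.40 + 14.44 + 0.91 = 31.73 ≈ 31.7 mm.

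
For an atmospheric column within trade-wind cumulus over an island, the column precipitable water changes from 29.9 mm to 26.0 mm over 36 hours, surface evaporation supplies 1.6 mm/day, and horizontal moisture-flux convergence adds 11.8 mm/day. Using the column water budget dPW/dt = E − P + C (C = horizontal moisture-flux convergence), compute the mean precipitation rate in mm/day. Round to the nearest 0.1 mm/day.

P ≈ 16.0 mm/day

dPW/dt = (26.0 − 29.9) mm / (36/24 day) = -2.600 mm/day.
P = E + C − dPW/dt = 1.6 + (11.8) − (-2.600) = 16.0 mm/day.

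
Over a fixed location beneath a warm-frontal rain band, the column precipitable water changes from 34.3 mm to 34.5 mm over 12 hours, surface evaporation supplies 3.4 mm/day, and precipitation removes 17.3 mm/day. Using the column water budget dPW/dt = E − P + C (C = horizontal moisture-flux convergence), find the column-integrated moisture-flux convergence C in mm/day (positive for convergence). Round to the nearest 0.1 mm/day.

C ≈ 14.3 mm/day

dPW/dt = (34.5 − 34.3) mm / (12/24 day) = +0.400 mm/day.
C = dPW/dt − E + P = (+0.400) − 3.4 + 17.3 = 14.3 mm/day.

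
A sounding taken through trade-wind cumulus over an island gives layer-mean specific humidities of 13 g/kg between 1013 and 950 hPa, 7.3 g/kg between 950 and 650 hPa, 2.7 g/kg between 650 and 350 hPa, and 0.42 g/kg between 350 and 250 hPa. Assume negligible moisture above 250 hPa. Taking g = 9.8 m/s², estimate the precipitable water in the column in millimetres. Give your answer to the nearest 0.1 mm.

Precipitable water is the column-integrated vapour mass per unit area: PW = (1/g) Σ q̄ Δp, with q in kg/kg and Δp in Pa (1 kg/m² of water = 1 mm).
Layer 1013–950 hPa: Δp = 63 hPa = 6300 Pa, q̄ = 0.013 kg/kg → 0.013 × 6300 / 9.8 = 8.36 mm
Layer 950–650 hPa: Δp = 300 hPa = 30000 Pa, q̄ = 0.0073 kg/kg → 0.0073 × 30000 / 9.8 = 22.35 mm
Layer 650–350 hPa: Δp = 300 hPa = 30000 Pa, q̄ = 0.0027 kg/kg → 0.0027 × 30000 / 9.8 = 8.27 mm
Layer 350–250 hPa: Δp = 100 hPa = 10000 Pa, q̄ = 0.00042 kg/kg → 0.00042 × 10000 / 9.8 = 0.43 mm
PW = 8.36 + 22.35 + 8.27 + 0.43 = 39.41 ≈ 39.4 mm.

PW ≈ 39.4 mm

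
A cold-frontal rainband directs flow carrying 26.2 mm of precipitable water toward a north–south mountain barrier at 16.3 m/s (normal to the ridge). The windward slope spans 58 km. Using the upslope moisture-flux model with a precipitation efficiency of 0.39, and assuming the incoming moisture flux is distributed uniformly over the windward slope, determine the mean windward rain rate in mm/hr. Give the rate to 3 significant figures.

Incoming column moisture flux per unit ridge length: F = V × PW = 16.3 × 26.2 = 427.06 mm·m/s.
Spread over the 58 km slope with efficiency ε = 0.39: R = ε·F/W = 0.39 × 427.06 / 58000 m = 2.872e-03 mm/s.
R = 2.872e-03 × 3600 = 10.3 mm/hr.

R ≈ 10.3 mm/hr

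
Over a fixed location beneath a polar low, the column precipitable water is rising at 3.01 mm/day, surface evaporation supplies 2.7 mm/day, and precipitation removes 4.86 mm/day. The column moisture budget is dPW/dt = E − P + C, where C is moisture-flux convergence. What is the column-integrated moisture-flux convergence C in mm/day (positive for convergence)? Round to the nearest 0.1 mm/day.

C ≈ 5.2 mm/day

dPW/dt = +3.01 mm/day.
C = dPW/dt − E + P = (+3.01) − 2.7 + 4.86 = 5.2 mm/day.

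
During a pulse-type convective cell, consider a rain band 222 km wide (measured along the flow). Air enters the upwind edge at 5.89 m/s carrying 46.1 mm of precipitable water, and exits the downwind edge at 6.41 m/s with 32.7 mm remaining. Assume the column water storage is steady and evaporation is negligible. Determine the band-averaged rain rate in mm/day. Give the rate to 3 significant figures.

Column moisture flux per unit crosswind length is F = V × PW.
Inflow: F_in = 5.89 × 46.1 = 271.529 mm·m/s
Outflow: F_out = 6.41 × 32.7 = 209.607 mm·m/s
Steady-state rate R = (F_in − F_out)/L = (271.529 − 209.607) / 222000 m = 2.789e-04 mm/s.
R = 2.789e-04 × 3600 × 24 = 24.1 mm/day.

R ≈ 24.1 mm/day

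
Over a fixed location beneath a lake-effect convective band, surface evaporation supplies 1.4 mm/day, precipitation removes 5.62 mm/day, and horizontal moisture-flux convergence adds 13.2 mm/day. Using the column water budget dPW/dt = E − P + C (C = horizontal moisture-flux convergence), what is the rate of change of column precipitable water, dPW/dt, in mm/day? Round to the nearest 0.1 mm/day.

dPW/dt ≈ 9.0 mm/day

dPW/dt = E − P + C = 1.4 − 5.62 + (13.2) = 9.0 mm/day.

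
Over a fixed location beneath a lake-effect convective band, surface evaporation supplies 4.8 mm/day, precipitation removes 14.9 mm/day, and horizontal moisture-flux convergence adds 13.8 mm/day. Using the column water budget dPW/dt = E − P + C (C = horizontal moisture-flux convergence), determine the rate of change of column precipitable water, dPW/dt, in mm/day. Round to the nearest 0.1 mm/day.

dPW/dt = E − P + C = 4.8 − 14.9 + (13.8) = 3.7 mm/day.

dPW/dt ≈ 3.7 mm/day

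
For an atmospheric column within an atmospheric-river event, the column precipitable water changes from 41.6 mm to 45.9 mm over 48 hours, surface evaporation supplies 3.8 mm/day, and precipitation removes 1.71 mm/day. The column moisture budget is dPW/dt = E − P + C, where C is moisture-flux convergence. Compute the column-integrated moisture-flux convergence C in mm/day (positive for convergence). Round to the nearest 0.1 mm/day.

dPW/dt = (45.9 − 41.6) mm / (48/24 day) = +2.150 mm/day.
C = dPW/dt − E + P = (+2.150) − 3.8 + 1.71 = 0.1 mm/day.

C ≈ 0.1 mm/day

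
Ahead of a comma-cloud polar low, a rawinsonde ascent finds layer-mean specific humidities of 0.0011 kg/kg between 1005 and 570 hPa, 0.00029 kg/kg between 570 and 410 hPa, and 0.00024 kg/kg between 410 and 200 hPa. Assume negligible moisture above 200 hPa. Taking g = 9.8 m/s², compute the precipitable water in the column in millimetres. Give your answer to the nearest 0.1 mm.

Precipitable water is the column-integrated vapour mass per unit area: PW = (1/g) Σ q̄ Δp, with q in kg/kg and Δp in Pa (1 kg/m² of water = 1 mm).
Layer 1005–570 hPa: Δp = 435 hPa = 43500 Pa, q̄ = 0.0011 kg/kg → 0.0011 × 43500 / 9.8 = 4.88 mm
Layer 570–410 hPa: Δp = 160 hPa = 16000 Pa, q̄ = 0.00029 kg/kg → 0.00029 × 16000 / 9.8 = 0.47 mm
Layer 410–200 hPa: Δp = 210 hPa = 21000 Pa, q̄ = 0.00024 kg/kg → 0.00024 × 21000 / 9.8 = 0.51 mm
PW = 4.88 + 0.47 + 0.51 = 5.86 ≈ 5.9 mm.

PW ≈ 5.9 mm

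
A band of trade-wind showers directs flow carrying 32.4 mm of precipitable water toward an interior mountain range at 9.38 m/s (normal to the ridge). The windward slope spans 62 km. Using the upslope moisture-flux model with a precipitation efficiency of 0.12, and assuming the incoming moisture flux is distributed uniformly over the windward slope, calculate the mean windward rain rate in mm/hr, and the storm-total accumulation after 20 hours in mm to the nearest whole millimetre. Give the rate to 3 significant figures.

R ≈ 2.12 mm/hr; total ≈ 42 mm

Incoming column moisture flux per unit ridge length: F = V × PW = 9.38 × 32.4 = 303.912 mm·m/s.
Spread over the 62 km slope with efficiency ε = 0.12: R = ε·F/W = 0.12 × 303.912 / 62000 m = 5.882e-04 mm/s.
R = 5.882e-04 × 3600 = 2.12 mm/hr.
Over 20 h: total = 2.12 × 20 = 42.4 ≈ 42 mm.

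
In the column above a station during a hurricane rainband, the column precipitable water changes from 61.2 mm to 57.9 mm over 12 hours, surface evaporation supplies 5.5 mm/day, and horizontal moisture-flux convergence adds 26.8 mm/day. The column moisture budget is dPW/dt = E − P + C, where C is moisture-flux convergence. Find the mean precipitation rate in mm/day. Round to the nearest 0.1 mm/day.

dPW/dt = (57.9 − 61.2) mm / (12/24 day) = -6.600 mm/day.
P = E + C − dPW/dt = 5.5 + (26.8) − (-6.600) = 38.9 mm/day.

P ≈ 38.9 mm/day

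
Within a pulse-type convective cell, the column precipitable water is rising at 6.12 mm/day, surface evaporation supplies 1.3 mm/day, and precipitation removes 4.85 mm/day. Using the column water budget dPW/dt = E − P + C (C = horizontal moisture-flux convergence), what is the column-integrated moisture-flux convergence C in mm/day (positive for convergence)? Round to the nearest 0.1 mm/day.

dPW/dt = +6.12 mm/day.
C = dPW/dt − E + P = (+6.12) − 1.3 + 4.85 = 9.7 mm/day.

C ≈ 9.7 mm/day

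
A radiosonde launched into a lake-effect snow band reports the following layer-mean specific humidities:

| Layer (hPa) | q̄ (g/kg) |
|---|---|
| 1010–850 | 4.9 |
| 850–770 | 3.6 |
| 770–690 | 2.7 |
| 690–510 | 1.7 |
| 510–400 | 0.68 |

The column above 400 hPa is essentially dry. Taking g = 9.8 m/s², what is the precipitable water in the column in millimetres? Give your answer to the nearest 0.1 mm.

Precipitable water is the column-integrated vapour mass per unit area: PW = (1/g) Σ q̄ Δp, with q in kg/kg and Δp in Pa (1 kg/m² of water = 1 mm).
Layer 1010–850 hPa: Δp = 160 hPa = 16000 Pa, q̄ = 0.0049 kg/kg → 0.0049 × 16000 / 9.8 = 8.00 mm
Layer 850–770 hPa: Δp = 80 hPa = 8000 Pa, q̄ = 0.0036 kg/kg → 0.0036 × 8000 / 9.8 = 2.94 mm
Layer 770–690 hPa: Δp = 80 hPa = 8000 Pa, q̄ = 0.0027 kg/kg → 0.0027 × 8000 / 9.8 = 2.20 mm
Layer 690–510 hPa: Δp = 180 hPa = 18000 Pa, q̄ = 0.0017 kg/kg → 0.0017 × 18000 / 9.8 = 3.12 mm
Layer 510–400 hPa: Δp = 110 hPa = 11000 Pa, q̄ = 0.00068 kg/kg → 0.00068 × 11000 / 9.8 = 0.76 mm
PW = 8.00 + 2.94 + 2.20 + 3.12 + 0.76 = 17.02 ≈ 17.0 mm.

PW ≈ 17.0 mm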